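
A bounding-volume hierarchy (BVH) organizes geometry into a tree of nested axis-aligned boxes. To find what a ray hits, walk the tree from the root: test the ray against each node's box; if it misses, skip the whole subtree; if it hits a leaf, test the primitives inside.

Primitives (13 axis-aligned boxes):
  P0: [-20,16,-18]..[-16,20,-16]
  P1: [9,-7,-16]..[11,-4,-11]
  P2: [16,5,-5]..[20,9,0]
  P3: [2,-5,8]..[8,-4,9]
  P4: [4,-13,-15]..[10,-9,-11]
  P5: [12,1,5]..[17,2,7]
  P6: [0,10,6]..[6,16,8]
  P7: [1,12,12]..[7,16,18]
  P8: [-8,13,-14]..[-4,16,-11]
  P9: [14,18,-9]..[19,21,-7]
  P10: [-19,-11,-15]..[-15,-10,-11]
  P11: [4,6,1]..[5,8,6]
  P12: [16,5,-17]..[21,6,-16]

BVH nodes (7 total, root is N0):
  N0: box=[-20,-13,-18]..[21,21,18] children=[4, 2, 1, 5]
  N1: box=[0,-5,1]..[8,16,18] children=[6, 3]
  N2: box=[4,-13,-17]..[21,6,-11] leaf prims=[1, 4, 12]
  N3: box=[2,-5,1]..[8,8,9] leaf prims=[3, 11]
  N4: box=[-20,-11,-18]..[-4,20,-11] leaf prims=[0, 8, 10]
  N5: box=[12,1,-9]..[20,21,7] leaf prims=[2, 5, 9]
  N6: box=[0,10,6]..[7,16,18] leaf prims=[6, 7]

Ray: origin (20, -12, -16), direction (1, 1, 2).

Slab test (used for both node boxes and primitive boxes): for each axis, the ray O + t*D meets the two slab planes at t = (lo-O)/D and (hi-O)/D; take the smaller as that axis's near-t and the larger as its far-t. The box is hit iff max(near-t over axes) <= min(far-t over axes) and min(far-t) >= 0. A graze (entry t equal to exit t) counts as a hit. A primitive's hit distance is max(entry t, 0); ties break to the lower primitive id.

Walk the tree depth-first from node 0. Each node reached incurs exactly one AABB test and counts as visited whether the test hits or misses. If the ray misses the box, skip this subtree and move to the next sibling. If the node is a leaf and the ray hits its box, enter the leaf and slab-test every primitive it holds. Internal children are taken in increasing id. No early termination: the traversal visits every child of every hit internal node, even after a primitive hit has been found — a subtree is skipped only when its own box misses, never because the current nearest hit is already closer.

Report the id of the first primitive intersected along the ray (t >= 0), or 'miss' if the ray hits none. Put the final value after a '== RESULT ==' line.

Walk:
N0 x:[-40,1] y:[-1,33] z:[-1,17] -> hit [-1,1], descend [1, 2, 4, 5]
  N1 x:[-20,-12] y:[7,28] z:[17/2,17] -> miss, prune
  N2 x:[-16,1] y:[-1,18] z:[-1/2,5/2] -> hit [-1/2,1] leaf, test {P1(miss), P4(miss), P12(miss)}
  N4 x:[-40,-24] y:[1,32] z:[-1,5/2] -> miss, prune
  N5 x:[-8,0] y:[13,33] z:[7/2,23/2] -> miss, prune

Summary -> nodes [0, 1, 2, 4, 5]; box-tests=5; leaf-entries=1; first=miss

== RESULT ==
miss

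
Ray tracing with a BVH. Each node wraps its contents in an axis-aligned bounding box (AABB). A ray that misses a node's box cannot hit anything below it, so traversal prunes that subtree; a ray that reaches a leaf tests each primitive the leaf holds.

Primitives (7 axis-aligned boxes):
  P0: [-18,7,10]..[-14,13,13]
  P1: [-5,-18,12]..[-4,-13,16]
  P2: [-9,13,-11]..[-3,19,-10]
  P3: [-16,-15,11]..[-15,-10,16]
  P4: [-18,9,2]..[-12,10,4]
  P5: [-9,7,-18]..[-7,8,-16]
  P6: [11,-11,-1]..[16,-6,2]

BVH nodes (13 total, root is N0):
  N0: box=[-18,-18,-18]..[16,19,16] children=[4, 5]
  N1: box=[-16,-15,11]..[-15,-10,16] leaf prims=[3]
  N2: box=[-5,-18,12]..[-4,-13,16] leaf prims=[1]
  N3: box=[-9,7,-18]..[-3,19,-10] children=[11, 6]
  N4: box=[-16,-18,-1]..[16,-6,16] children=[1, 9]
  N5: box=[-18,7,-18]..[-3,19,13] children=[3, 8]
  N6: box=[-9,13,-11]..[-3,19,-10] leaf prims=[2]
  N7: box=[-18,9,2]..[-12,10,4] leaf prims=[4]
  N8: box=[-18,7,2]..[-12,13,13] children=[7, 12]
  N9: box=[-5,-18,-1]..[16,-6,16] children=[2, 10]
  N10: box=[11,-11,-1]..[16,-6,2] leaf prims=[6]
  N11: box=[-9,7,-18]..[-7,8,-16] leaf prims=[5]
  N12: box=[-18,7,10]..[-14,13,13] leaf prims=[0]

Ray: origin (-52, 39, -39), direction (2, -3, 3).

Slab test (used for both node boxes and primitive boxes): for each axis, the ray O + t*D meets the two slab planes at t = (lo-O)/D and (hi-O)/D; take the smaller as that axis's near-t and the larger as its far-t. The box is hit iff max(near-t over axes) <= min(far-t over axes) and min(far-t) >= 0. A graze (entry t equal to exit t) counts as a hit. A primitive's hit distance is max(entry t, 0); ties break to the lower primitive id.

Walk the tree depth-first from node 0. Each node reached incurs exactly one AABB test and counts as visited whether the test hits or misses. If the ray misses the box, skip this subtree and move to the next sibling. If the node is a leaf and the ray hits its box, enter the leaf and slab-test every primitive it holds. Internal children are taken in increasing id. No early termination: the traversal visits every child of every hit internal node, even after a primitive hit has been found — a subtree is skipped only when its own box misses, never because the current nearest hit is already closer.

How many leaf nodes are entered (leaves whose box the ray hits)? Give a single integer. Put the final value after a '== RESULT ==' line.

Traverse from the root:
N0 x:[17,34] y:[20/3,19] z:[7,55/3] -> hit [17,55/3], descend [4, 5]
  N4 x:[18,34] y:[15,19] z:[38/3,55/3] -> hit [18,55/3], descend [1, 9]
    N1 x:[18,37/2] y:[49/3,18] z:[50/3,55/3] -> hit [18,18] leaf, test {P3@t=18}
    N9 x:[47/2,34] y:[15,19] z:[38/3,55/3] -> miss, prune
  N5 x:[17,49/2] y:[20/3,32/3] z:[7,52/3] -> miss, prune

Visited [0, 4, 1, 9, 5]. Tests: 5 box, 1 leaf. Nearest: P3.

== RESULT ==
1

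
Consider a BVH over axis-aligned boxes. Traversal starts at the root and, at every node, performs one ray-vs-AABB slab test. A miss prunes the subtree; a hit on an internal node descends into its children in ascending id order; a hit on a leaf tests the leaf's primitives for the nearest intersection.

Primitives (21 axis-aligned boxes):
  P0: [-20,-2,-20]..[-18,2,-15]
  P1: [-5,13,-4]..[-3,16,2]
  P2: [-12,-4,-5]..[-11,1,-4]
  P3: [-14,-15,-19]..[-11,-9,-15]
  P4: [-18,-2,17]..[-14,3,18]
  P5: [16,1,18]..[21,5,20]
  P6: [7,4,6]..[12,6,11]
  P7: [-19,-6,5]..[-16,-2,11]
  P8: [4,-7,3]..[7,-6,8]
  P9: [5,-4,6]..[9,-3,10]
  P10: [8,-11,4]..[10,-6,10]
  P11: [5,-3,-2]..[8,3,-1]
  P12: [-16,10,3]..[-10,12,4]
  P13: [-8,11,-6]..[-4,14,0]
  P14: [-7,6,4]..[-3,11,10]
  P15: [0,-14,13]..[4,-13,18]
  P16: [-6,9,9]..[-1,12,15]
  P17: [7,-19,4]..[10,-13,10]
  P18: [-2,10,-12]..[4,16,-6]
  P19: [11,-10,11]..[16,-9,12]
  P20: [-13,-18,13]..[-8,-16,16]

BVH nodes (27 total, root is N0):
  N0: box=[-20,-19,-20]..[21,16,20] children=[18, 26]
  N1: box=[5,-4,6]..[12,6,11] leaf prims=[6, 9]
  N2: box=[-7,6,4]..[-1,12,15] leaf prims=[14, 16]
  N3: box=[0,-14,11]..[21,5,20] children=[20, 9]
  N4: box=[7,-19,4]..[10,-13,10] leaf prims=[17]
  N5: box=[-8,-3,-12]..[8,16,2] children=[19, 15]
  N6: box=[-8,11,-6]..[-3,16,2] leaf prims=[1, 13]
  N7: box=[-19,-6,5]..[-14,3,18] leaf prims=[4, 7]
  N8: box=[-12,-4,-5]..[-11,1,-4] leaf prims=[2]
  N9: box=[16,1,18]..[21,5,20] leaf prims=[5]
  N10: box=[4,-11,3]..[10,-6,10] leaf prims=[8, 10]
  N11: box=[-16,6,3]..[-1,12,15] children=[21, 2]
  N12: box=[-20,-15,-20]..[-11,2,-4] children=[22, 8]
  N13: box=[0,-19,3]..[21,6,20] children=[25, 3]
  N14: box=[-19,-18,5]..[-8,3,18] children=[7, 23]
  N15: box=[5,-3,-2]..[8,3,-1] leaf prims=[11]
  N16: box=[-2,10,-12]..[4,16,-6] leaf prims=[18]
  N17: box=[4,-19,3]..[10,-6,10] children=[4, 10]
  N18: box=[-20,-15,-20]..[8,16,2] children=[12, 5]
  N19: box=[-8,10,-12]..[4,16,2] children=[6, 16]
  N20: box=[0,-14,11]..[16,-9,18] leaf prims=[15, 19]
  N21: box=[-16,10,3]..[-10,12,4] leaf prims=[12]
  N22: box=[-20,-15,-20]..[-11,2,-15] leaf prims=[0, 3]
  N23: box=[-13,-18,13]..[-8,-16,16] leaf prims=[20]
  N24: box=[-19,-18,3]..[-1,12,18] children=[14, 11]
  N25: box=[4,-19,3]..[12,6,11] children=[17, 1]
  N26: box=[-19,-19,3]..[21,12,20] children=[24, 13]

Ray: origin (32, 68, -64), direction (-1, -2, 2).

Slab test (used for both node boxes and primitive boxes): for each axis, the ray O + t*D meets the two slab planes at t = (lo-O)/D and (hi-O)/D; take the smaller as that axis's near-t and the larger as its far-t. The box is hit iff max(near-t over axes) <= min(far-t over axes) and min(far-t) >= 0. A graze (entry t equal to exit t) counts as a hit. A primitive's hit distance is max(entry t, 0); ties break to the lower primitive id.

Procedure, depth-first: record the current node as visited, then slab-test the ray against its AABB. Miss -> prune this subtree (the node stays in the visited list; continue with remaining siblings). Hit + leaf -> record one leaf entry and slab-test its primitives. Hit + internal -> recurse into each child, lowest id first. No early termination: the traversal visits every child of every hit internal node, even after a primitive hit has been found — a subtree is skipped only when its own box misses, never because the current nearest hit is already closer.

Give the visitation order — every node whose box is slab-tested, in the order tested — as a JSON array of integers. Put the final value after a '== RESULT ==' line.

Walk:
N0 x:[11,52] y:[26,87/2] z:[22,42] -> hit [26,42], descend [18, 26]
  N18 x:[24,52] y:[26,83/2] z:[22,33] -> hit [26,33], descend [5, 12]
    N5 x:[24,40] y:[26,71/2] z:[26,33] -> hit [26,33], descend [15, 19]
      N15 x:[24,27] y:[65/2,71/2] z:[31,63/2] -> miss, prune
      N19 x:[28,40] y:[26,29] z:[26,33] -> hit [28,29], descend [6, 16]
        N6 x:[35,40] y:[26,57/2] z:[29,33] -> miss, prune
        N16 x:[28,34] y:[26,29] z:[26,29] -> hit [28,29] leaf, test {P18@t=28}
    N12 x:[43,52] y:[33,83/2] z:[22,30] -> miss, prune
  N26 x:[11,51] y:[28,87/2] z:[67/2,42] -> hit [67/2,42], descend [13, 24]
    N13 x:[11,32] y:[31,87/2] z:[67/2,42] -> miss, prune
    N24 x:[33,51] y:[28,43] z:[67/2,41] -> hit [67/2,41], descend [11, 14]
      N11 x:[33,48] y:[28,31] z:[67/2,79/2] -> miss, prune
      N14 x:[40,51] y:[65/2,43] z:[69/2,41] -> hit [40,41], descend [7, 23]
        N7 x:[46,51] y:[65/2,37] z:[69/2,41] -> miss, prune
        N23 x:[40,45] y:[42,43] z:[77/2,40] -> miss, prune

Visited [0, 18, 5, 15, 19, 6, 16, 12, 26, 13, 24, 11, 14, 7, 23]. Tests: 15 box, 1 leaf. Nearest: P18.

== RESULT ==
[0, 18, 5, 15, 19, 6, 16, 12, 26, 13, 24, 11, 14, 7, 23]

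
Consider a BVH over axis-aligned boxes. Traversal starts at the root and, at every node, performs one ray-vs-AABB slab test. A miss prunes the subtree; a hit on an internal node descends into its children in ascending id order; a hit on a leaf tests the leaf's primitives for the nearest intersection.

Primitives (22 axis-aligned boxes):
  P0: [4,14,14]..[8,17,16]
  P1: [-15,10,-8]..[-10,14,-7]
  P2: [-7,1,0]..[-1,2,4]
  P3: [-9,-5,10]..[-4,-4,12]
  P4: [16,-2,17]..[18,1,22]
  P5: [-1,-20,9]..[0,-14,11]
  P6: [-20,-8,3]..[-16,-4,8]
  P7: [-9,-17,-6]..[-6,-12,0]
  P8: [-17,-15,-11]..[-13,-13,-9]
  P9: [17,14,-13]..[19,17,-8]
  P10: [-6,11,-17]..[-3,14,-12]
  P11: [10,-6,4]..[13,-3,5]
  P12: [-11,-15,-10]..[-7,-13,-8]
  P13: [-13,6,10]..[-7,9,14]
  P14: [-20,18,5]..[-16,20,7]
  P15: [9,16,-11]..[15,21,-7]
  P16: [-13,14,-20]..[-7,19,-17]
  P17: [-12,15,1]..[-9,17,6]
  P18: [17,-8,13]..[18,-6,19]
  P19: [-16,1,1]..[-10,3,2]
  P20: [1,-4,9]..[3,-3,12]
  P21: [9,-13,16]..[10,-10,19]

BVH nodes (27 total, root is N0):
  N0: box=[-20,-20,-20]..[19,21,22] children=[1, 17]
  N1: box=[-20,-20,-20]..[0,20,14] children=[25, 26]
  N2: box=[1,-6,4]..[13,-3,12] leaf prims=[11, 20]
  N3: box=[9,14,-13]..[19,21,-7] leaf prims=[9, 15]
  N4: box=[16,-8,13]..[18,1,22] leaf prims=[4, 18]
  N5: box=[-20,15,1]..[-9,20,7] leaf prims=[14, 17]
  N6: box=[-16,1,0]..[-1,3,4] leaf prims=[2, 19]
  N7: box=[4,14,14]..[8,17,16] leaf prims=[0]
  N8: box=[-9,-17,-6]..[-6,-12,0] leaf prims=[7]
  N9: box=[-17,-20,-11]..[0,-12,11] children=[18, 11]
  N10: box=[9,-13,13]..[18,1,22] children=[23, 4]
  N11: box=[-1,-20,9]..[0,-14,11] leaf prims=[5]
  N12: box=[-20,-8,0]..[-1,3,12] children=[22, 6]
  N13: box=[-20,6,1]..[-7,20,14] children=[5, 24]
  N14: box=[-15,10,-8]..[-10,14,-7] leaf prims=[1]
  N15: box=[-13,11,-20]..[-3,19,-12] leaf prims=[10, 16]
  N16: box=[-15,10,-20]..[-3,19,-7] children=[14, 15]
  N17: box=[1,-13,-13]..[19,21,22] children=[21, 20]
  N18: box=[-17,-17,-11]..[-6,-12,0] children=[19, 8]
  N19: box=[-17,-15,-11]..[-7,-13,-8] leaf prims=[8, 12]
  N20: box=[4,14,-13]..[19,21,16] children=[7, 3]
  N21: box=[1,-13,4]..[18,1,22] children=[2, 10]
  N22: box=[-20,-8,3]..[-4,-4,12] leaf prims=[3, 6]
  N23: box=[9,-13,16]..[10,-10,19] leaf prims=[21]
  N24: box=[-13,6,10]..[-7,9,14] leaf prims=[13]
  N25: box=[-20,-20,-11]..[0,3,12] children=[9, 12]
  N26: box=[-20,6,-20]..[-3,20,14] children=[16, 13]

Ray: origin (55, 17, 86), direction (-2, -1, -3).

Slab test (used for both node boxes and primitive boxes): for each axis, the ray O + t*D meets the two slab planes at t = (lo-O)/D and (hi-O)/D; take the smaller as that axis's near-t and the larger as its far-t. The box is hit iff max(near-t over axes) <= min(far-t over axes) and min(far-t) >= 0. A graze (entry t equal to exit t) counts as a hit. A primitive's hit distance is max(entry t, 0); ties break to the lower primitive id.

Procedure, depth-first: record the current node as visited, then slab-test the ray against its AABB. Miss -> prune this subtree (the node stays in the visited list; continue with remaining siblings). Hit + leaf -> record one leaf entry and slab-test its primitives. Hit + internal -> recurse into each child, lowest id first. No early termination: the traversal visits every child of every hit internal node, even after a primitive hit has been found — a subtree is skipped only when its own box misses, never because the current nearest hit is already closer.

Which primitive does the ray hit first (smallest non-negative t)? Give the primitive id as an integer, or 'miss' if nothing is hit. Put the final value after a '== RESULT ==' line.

Trace the traversal:
N0 x:[18,75/2] y:[-4,37] z:[64/3,106/3] -> hit [64/3,106/3], descend [1, 17]
  N1 x:[55/2,75/2] y:[-3,37] z:[24,106/3] -> hit [55/2,106/3], descend [25, 26]
    N25 x:[55/2,75/2] y:[14,37] z:[74/3,97/3] -> hit [55/2,97/3], descend [9, 12]
      N9 x:[55/2,36] y:[29,37] z:[25,97/3] -> hit [29,97/3], descend [11, 18]
        N11 x:[55/2,28] y:[31,37] z:[25,77/3] -> miss, prune
        N18 x:[61/2,36] y:[29,34] z:[86/3,97/3] -> hit [61/2,97/3], descend [8, 19]
          N8 x:[61/2,32] y:[29,34] z:[86/3,92/3] -> hit [61/2,92/3] leaf, test {P7@t=61/2}
          N19 x:[31,36] y:[30,32] z:[94/3,97/3] -> hit [94/3,32] leaf, test {P8(miss), P12@t=94/3}
      N12 x:[28,75/2] y:[14,25] z:[74/3,86/3] -> miss, prune
    N26 x:[29,75/2] y:[-3,11] z:[24,106/3] -> miss, prune
  N17 x:[18,27] y:[-4,30] z:[64/3,33] -> hit [64/3,27], descend [20, 21]
    N20 x:[18,51/2] y:[-4,3] z:[70/3,33] -> miss, prune
    N21 x:[37/2,27] y:[16,30] z:[64/3,82/3] -> hit [64/3,27], descend [2, 10]
      N2 x:[21,27] y:[20,23] z:[74/3,82/3] -> miss, prune
      N10 x:[37/2,23] y:[16,30] z:[64/3,73/3] -> hit [64/3,23], descend [4, 23]
        N4 x:[37/2,39/2] y:[16,25] z:[64/3,73/3] -> miss, prune
        N23 x:[45/2,23] y:[27,30] z:[67/3,70/3] -> miss, prune

17 AABB tests over nodes [0, 1, 25, 9, 11, 18, 8, 19, 12, 26, 17, 20, 21, 2, 10, 4, 23]; 2 leaves entered; closest P7.

== RESULT ==
7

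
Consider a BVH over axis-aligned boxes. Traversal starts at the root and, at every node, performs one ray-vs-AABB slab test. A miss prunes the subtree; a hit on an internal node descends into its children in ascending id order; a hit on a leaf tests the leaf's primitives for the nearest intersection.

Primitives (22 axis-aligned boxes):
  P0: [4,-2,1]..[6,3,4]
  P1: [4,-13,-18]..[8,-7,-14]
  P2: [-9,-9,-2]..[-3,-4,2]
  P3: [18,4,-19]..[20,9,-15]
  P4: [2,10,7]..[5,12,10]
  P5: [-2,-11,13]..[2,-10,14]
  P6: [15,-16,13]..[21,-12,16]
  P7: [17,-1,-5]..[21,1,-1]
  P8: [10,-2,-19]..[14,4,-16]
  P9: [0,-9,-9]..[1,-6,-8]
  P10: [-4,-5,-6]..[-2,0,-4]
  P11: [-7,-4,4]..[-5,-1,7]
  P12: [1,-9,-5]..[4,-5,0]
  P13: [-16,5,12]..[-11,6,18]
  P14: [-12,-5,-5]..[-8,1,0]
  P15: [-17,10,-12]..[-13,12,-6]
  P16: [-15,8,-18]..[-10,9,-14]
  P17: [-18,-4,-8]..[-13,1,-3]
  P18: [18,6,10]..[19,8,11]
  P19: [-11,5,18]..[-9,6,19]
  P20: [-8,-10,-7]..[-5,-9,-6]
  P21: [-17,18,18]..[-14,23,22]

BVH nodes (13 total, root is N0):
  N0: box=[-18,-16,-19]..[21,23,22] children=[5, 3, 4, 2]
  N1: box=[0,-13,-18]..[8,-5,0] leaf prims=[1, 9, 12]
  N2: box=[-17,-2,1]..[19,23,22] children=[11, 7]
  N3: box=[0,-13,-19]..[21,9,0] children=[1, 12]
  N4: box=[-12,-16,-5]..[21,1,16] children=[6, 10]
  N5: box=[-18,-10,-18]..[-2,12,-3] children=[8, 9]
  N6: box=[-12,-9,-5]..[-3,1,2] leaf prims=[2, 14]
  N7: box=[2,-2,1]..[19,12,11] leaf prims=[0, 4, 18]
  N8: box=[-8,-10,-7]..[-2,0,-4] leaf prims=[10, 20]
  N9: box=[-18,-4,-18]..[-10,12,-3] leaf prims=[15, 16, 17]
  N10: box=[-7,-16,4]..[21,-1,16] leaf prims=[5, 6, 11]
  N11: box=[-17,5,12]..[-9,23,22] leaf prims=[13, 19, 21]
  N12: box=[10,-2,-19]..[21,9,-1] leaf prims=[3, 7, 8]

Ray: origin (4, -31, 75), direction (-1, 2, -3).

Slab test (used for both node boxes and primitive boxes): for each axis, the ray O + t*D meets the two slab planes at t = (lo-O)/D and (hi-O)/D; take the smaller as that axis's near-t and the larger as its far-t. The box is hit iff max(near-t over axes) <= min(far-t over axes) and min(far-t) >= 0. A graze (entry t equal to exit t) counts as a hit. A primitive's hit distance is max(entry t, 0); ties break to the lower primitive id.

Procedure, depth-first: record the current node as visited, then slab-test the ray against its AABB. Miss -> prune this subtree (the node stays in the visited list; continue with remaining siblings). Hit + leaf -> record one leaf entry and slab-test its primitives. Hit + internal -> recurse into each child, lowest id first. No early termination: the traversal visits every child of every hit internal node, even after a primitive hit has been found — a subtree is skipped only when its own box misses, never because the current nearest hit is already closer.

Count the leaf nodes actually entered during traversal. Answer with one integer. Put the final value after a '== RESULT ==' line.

Walk:
N0 x:[-17,22] y:[15/2,27] z:[53/3,94/3] -> hit [53/3,22], descend [2, 3, 4, 5]
  N2 x:[-15,21] y:[29/2,27] z:[53/3,74/3] -> hit [53/3,21], descend [7, 11]
    N7 x:[-15,2] y:[29/2,43/2] z:[64/3,74/3] -> miss, prune
    N11 x:[13,21] y:[18,27] z:[53/3,21] -> hit [18,21] leaf, test {P13(miss), P19(miss), P21(miss)}
  N3 x:[-17,4] y:[9,20] z:[25,94/3] -> miss, prune
  N4 x:[-17,16] y:[15/2,16] z:[59/3,80/3] -> miss, prune
  N5 x:[6,22] y:[21/2,43/2] z:[26,31] -> miss, prune

Visited [0, 2, 7, 11, 3, 4, 5]. Tests: 7 box, 1 leaf. Nearest: miss.

== RESULT ==
1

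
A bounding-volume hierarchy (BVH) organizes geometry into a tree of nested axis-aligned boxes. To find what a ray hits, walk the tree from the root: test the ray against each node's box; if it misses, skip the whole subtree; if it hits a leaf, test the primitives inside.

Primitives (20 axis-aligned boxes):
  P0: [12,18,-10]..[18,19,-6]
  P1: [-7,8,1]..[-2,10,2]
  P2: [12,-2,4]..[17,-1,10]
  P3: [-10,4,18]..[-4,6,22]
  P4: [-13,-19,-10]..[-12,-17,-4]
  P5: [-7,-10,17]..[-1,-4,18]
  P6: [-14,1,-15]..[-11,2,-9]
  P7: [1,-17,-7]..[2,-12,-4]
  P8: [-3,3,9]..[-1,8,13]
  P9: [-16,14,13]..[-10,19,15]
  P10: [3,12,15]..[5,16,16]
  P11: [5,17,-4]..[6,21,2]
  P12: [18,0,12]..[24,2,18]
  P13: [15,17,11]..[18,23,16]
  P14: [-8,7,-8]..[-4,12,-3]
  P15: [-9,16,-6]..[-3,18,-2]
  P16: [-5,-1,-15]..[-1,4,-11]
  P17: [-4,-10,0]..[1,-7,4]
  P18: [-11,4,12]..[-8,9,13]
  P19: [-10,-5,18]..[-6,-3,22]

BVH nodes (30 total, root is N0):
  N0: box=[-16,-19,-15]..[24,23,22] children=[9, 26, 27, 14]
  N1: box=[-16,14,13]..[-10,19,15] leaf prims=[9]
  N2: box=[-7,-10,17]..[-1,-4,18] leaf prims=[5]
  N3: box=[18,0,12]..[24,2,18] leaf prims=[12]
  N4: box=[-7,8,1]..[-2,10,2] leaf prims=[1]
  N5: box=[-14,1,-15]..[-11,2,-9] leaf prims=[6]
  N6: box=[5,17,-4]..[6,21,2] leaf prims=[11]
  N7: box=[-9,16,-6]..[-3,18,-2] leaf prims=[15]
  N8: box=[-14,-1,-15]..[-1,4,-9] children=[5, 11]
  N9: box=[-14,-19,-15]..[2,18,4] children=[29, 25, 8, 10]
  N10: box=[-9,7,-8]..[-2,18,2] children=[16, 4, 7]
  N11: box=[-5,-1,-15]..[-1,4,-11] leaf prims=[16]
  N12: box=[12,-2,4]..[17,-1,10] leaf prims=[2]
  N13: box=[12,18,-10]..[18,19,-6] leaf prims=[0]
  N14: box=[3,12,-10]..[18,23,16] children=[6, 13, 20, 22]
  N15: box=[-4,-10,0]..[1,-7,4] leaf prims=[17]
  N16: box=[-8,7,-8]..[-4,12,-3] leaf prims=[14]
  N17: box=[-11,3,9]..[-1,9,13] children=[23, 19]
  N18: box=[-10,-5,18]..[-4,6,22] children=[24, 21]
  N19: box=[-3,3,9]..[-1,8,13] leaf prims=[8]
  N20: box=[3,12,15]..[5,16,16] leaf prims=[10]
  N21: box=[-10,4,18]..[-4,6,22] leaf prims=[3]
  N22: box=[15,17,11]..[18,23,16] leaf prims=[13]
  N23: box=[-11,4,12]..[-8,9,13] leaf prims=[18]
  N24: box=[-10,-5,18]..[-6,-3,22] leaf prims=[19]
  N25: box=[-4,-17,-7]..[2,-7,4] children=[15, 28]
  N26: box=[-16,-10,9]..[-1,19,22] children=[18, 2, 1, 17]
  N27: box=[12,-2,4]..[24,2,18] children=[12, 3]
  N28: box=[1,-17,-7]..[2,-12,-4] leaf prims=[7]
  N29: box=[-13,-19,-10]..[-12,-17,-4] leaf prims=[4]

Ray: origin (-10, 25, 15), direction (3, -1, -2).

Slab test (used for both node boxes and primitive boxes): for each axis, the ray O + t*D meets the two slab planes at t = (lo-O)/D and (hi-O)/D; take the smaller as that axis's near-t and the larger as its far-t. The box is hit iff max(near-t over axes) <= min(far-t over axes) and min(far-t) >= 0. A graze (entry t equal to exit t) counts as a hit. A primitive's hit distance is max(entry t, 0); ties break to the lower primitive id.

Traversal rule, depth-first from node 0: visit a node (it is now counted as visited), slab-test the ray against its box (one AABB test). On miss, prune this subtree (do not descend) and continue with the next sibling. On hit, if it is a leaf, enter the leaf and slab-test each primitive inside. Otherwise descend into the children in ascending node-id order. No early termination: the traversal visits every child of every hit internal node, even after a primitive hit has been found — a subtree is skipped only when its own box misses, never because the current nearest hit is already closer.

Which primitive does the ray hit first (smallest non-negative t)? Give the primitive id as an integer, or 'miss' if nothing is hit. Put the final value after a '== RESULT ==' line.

Traverse from the root:
N0 x:[-2,34/3] y:[2,44] z:[-7/2,15] -> hit [2,34/3], descend [9, 14, 26, 27]
  N9 x:[-4/3,4] y:[7,44] z:[11/2,15] -> miss, prune
  N14 x:[13/3,28/3] y:[2,13] z:[-1/2,25/2] -> hit [13/3,28/3], descend [6, 13, 20, 22]
    N6 x:[5,16/3] y:[4,8] z:[13/2,19/2] -> miss, prune
    N13 x:[22/3,28/3] y:[6,7] z:[21/2,25/2] -> miss, prune
    N20 x:[13/3,5] y:[9,13] z:[-1/2,0] -> miss, prune
    N22 x:[25/3,28/3] y:[2,8] z:[-1/2,2] -> miss, prune
  N26 x:[-2,3] y:[6,35] z:[-7/2,3] -> miss, prune
  N27 x:[22/3,34/3] y:[23,27] z:[-3/2,11/2] -> miss, prune

Summary -> nodes [0, 9, 14, 6, 13, 20, 22, 26, 27]; box-tests=9; leaf-entries=0; first=miss

== RESULT ==
miss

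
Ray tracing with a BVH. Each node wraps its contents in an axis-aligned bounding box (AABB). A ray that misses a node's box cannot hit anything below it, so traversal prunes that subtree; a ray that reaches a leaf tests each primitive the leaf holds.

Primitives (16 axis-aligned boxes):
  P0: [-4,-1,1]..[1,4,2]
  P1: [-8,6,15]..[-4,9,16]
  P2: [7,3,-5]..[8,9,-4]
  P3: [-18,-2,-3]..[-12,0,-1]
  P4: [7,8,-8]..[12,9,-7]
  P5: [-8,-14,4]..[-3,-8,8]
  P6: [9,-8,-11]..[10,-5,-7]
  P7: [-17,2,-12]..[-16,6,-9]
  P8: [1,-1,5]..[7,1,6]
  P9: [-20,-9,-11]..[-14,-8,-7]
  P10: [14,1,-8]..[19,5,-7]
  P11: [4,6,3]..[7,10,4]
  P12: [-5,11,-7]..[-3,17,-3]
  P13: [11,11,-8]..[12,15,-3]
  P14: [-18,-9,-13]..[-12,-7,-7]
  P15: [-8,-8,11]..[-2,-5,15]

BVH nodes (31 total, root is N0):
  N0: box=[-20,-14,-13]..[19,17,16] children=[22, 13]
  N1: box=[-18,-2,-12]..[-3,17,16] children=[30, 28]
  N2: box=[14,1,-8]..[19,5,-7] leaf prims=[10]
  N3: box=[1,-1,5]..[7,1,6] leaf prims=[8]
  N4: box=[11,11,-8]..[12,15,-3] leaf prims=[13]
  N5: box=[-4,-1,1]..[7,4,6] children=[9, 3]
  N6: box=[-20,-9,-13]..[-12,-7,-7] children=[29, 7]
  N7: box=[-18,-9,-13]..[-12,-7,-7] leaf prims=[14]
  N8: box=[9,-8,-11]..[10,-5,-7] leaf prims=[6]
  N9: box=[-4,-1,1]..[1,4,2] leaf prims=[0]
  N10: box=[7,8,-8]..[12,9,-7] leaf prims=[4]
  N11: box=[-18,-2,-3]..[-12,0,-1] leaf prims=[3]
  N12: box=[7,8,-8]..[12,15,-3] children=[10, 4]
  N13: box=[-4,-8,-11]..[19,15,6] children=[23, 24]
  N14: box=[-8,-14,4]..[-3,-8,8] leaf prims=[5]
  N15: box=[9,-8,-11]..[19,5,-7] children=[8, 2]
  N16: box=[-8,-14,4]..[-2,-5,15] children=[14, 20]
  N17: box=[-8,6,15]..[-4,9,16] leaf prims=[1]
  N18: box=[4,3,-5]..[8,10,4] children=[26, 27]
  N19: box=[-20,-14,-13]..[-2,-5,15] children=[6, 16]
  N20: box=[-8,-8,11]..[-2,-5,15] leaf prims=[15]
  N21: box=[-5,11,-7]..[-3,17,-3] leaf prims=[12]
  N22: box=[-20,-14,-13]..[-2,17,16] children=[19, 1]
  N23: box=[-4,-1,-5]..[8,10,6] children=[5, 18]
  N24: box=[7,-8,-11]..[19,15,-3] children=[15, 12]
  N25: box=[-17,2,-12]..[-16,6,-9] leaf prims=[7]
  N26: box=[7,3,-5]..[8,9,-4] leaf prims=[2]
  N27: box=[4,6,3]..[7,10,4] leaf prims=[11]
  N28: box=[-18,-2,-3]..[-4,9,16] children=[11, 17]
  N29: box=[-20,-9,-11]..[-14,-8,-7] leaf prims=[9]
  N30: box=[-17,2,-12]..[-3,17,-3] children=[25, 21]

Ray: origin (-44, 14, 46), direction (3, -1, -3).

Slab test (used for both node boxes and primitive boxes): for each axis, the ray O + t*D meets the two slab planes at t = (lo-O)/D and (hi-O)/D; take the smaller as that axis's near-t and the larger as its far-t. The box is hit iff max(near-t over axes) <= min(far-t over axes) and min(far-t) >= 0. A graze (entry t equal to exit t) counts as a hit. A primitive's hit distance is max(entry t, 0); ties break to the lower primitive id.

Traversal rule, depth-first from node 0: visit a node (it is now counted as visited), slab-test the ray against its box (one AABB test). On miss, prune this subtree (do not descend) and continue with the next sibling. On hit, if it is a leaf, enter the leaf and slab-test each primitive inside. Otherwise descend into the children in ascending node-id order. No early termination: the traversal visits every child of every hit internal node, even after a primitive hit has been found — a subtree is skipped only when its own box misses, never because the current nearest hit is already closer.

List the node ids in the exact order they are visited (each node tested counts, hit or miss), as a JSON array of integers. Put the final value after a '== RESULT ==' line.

Traverse from the root:
N0 x:[8,21] y:[-3,28] z:[10,59/3] -> hit [10,59/3], descend [13, 22]
  N13 x:[40/3,21] y:[-1,22] z:[40/3,19] -> hit [40/3,19], descend [23, 24]
    N23 x:[40/3,52/3] y:[4,15] z:[40/3,17] -> hit [40/3,15], descend [5, 18]
      N5 x:[40/3,17] y:[10,15] z:[40/3,15] -> hit [40/3,15], descend [3, 9]
        N3 x:[15,17] y:[13,15] z:[40/3,41/3] -> miss, prune
        N9 x:[40/3,15] y:[10,15] z:[44/3,15] -> hit [44/3,15] leaf, test {P0@t=44/3}
      N18 x:[16,52/3] y:[4,11] z:[14,17] -> miss, prune
    N24 x:[17,21] y:[-1,22] z:[49/3,19] -> hit [17,19], descend [12, 15]
      N12 x:[17,56/3] y:[-1,6] z:[49/3,18] -> miss, prune
      N15 x:[53/3,21] y:[9,22] z:[53/3,19] -> hit [53/3,19], descend [2, 8]
        N2 x:[58/3,21] y:[9,13] z:[53/3,18] -> miss, prune
        N8 x:[53/3,18] y:[19,22] z:[53/3,19] -> miss, prune
  N22 x:[8,14] y:[-3,28] z:[10,59/3] -> hit [10,14], descend [1, 19]
    N1 x:[26/3,41/3] y:[-3,16] z:[10,58/3] -> hit [10,41/3], descend [28, 30]
      N28 x:[26/3,40/3] y:[5,16] z:[10,49/3] -> hit [10,40/3], descend [11, 17]
        N11 x:[26/3,32/3] y:[14,16] z:[47/3,49/3] -> miss, prune
        N17 x:[12,40/3] y:[5,8] z:[10,31/3] -> miss, prune
      N30 x:[9,41/3] y:[-3,12] z:[49/3,58/3] -> miss, prune
    N19 x:[8,14] y:[19,28] z:[31/3,59/3] -> miss, prune

19 AABB tests over nodes [0, 13, 23, 5, 3, 9, 18, 24, 12, 15, 2, 8, 22, 1, 28, 11, 17, 30, 19]; 1 leaf entered; closest P0.

== RESULT ==
[0, 13, 23, 5, 3, 9, 18, 24, 12, 15, 2, 8, 22, 1, 28, 11, 17, 30, 19]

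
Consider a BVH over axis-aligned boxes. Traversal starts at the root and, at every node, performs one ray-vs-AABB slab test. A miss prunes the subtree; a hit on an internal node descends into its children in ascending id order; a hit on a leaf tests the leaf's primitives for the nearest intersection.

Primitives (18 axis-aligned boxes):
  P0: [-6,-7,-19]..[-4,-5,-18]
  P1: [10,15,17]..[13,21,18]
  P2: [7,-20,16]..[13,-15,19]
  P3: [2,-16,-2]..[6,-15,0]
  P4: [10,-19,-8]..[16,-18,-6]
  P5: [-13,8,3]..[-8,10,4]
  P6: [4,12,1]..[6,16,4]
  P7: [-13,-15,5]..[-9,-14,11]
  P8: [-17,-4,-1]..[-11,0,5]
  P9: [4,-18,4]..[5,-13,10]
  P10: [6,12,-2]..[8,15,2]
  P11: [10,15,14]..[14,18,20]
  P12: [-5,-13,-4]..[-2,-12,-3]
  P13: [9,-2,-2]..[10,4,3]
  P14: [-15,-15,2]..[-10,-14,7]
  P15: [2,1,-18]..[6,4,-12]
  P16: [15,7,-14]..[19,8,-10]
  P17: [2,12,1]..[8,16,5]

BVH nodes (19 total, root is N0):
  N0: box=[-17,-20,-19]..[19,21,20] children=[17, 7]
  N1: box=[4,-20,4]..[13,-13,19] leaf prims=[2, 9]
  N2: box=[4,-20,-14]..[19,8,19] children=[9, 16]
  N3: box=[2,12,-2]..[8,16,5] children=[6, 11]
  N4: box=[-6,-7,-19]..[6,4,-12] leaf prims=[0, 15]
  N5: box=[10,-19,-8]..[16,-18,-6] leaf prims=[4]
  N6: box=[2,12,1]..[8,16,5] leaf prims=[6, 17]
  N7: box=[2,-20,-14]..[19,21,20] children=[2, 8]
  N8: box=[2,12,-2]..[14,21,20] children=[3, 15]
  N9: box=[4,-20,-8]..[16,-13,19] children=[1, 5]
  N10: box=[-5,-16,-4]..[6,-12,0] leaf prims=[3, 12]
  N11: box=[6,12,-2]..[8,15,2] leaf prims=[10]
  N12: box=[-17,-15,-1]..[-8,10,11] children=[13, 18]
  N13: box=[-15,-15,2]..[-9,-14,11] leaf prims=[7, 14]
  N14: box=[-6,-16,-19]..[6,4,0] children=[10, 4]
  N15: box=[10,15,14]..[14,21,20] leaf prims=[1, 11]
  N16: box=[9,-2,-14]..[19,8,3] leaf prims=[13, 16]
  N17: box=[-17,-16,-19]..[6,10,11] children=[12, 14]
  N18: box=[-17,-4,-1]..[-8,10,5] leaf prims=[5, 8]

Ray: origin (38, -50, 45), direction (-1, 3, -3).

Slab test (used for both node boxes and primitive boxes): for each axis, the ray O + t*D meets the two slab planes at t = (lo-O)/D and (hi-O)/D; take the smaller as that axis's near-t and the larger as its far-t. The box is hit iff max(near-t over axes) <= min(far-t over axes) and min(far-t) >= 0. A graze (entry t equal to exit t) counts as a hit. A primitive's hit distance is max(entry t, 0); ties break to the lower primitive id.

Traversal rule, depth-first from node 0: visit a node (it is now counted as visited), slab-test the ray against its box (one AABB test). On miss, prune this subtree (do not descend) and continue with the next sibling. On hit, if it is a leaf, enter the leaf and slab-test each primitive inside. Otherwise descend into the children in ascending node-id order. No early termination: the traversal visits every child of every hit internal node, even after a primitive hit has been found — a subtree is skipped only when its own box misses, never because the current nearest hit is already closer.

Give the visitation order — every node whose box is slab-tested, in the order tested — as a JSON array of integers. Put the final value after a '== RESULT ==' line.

Traverse from the root:
N0 x:[19,55] y:[10,71/3] z:[25/3,64/3] -> hit [19,64/3], descend [7, 17]
  N7 x:[19,36] y:[10,71/3] z:[25/3,59/3] -> hit [19,59/3], descend [2, 8]
    N2 x:[19,34] y:[10,58/3] z:[26/3,59/3] -> hit [19,58/3], descend [9, 16]
      N9 x:[22,34] y:[10,37/3] z:[26/3,53/3] -> miss, prune
      N16 x:[19,29] y:[16,58/3] z:[14,59/3] -> hit [19,58/3] leaf, test {P13(miss), P16@t=19}
    N8 x:[24,36] y:[62/3,71/3] z:[25/3,47/3] -> miss, prune
  N17 x:[32,55] y:[34/3,20] z:[34/3,64/3] -> miss, prune

Visited [0, 7, 2, 9, 16, 8, 17]. Tests: 7 box, 1 leaf. Nearest: P16.

== RESULT ==
[0, 7, 2, 9, 16, 8, 17]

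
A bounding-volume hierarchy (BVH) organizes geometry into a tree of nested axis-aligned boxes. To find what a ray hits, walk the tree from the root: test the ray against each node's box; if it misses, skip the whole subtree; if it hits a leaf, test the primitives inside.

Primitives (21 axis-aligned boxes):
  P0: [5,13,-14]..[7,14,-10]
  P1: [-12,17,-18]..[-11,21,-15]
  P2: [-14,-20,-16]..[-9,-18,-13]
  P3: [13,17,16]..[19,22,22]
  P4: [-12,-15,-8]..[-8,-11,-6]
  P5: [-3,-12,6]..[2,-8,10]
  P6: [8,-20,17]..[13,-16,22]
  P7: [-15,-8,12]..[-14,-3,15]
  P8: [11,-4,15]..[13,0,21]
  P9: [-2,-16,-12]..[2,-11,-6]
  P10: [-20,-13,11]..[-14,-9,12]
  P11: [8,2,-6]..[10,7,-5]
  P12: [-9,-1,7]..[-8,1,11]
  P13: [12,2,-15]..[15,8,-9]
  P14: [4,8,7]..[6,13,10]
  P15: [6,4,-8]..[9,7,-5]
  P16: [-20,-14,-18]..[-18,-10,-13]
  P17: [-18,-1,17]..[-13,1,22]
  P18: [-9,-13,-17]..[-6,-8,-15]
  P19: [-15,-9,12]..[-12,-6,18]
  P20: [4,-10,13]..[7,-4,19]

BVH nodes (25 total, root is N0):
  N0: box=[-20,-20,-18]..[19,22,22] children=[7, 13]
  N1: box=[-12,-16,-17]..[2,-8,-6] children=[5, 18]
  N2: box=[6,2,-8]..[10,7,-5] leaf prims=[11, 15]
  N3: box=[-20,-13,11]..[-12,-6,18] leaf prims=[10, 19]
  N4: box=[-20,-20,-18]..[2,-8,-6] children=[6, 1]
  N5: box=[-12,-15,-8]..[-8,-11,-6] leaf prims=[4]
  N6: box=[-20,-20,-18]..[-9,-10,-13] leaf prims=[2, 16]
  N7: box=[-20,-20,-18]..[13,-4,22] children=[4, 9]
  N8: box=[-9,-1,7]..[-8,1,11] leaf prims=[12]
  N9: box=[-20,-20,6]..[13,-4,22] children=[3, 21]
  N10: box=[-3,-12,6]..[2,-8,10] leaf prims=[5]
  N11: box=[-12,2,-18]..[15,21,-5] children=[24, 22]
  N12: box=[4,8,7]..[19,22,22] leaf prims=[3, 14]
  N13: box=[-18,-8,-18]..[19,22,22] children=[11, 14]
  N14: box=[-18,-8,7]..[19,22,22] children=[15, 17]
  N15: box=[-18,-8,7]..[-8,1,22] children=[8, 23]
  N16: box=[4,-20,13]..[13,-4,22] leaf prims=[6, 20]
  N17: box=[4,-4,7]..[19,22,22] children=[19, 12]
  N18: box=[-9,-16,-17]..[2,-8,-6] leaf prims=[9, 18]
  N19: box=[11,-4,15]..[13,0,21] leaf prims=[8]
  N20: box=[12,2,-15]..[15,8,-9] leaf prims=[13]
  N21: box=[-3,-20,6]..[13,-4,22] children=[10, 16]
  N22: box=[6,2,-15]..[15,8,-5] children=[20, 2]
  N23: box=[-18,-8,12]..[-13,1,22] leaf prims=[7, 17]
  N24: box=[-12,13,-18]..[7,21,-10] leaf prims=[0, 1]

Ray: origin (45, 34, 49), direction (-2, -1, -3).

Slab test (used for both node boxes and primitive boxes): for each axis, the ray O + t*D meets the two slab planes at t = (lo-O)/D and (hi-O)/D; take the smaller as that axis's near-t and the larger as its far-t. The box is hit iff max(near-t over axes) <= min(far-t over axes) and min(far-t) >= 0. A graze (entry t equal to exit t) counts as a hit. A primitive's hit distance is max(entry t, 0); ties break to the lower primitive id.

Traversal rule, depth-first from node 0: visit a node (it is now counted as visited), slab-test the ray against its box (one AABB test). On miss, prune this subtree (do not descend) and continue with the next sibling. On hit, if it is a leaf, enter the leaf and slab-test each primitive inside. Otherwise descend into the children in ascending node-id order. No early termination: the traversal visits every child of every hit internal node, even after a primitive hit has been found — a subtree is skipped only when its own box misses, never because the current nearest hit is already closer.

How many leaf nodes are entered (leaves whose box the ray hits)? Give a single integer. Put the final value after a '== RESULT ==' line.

Trace the traversal:
N0 x:[13,65/2] y:[12,54] z:[9,67/3] -> hit [13,67/3], descend [7, 13]
  N7 x:[16,65/2] y:[38,54] z:[9,67/3] -> miss, prune
  N13 x:[13,63/2] y:[12,42] z:[9,67/3] -> hit [13,67/3], descend [11, 14]
    N11 x:[15,57/2] y:[13,32] z:[18,67/3] -> hit [18,67/3], descend [22, 24]
      N22 x:[15,39/2] y:[26,32] z:[18,64/3] -> miss, prune
      N24 x:[19,57/2] y:[13,21] z:[59/3,67/3] -> hit [59/3,21] leaf, test {P0@t=20, P1(miss)}
    N14 x:[13,63/2] y:[12,42] z:[9,14] -> hit [13,14], descend [15, 17]
      N15 x:[53/2,63/2] y:[33,42] z:[9,14] -> miss, prune
      N17 x:[13,41/2] y:[12,38] z:[9,14] -> hit [13,14], descend [12, 19]
        N12 x:[13,41/2] y:[12,26] z:[9,14] -> hit [13,14] leaf, test {P3(miss), P14(miss)}
        N19 x:[16,17] y:[34,38] z:[28/3,34/3] -> miss, prune

11 AABB tests over nodes [0, 7, 13, 11, 22, 24, 14, 15, 17, 12, 19]; 2 leaves entered; closest P0.

== RESULT ==
2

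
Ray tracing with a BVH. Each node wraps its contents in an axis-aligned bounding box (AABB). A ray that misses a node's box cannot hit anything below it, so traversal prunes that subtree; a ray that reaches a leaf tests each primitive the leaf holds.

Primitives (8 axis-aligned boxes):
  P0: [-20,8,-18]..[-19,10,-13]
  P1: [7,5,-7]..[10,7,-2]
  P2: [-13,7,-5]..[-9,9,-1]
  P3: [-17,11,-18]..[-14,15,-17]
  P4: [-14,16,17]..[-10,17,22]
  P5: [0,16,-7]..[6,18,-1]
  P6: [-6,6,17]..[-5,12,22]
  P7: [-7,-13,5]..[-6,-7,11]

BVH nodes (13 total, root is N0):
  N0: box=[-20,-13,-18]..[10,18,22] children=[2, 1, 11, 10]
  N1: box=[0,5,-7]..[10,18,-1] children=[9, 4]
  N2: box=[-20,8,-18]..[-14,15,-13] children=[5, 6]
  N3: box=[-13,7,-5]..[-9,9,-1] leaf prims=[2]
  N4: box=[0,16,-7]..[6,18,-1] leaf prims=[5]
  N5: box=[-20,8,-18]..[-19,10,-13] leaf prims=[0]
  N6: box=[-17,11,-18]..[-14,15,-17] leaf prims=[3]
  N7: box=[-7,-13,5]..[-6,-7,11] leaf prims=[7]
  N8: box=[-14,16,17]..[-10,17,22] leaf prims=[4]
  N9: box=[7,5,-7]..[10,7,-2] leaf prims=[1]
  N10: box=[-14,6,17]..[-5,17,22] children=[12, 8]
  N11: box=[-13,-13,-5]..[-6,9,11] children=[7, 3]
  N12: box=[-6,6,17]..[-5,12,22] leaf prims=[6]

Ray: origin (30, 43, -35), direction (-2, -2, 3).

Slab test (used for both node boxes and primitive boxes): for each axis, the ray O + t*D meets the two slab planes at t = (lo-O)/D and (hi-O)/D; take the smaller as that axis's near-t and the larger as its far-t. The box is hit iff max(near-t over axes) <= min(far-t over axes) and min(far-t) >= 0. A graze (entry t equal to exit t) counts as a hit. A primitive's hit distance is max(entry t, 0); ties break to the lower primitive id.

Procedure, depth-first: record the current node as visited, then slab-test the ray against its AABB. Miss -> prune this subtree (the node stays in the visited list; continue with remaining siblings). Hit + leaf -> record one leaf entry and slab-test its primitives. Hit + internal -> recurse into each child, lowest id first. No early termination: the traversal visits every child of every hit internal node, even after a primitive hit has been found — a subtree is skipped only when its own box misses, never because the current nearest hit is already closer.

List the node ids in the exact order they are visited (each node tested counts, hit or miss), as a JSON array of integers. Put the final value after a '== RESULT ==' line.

Walk:
N0 x:[10,25] y:[25/2,28] z:[17/3,19] -> hit [25/2,19], descend [1, 2, 10, 11]
  N1 x:[10,15] y:[25/2,19] z:[28/3,34/3] -> miss, prune
  N2 x:[22,25] y:[14,35/2] z:[17/3,22/3] -> miss, prune
  N10 x:[35/2,22] y:[13,37/2] z:[52/3,19] -> hit [35/2,37/2], descend [8, 12]
    N8 x:[20,22] y:[13,27/2] z:[52/3,19] -> miss, prune
    N12 x:[35/2,18] y:[31/2,37/2] z:[52/3,19] -> hit [35/2,18] leaf, test {P6@t=35/2}
  N11 x:[18,43/2] y:[17,28] z:[10,46/3] -> miss, prune

order=[0, 1, 2, 10, 8, 12, 11]  |boxes|=7  |leaves|=1  hit=P6

== RESULT ==
[0, 1, 2, 10, 8, 12, 11]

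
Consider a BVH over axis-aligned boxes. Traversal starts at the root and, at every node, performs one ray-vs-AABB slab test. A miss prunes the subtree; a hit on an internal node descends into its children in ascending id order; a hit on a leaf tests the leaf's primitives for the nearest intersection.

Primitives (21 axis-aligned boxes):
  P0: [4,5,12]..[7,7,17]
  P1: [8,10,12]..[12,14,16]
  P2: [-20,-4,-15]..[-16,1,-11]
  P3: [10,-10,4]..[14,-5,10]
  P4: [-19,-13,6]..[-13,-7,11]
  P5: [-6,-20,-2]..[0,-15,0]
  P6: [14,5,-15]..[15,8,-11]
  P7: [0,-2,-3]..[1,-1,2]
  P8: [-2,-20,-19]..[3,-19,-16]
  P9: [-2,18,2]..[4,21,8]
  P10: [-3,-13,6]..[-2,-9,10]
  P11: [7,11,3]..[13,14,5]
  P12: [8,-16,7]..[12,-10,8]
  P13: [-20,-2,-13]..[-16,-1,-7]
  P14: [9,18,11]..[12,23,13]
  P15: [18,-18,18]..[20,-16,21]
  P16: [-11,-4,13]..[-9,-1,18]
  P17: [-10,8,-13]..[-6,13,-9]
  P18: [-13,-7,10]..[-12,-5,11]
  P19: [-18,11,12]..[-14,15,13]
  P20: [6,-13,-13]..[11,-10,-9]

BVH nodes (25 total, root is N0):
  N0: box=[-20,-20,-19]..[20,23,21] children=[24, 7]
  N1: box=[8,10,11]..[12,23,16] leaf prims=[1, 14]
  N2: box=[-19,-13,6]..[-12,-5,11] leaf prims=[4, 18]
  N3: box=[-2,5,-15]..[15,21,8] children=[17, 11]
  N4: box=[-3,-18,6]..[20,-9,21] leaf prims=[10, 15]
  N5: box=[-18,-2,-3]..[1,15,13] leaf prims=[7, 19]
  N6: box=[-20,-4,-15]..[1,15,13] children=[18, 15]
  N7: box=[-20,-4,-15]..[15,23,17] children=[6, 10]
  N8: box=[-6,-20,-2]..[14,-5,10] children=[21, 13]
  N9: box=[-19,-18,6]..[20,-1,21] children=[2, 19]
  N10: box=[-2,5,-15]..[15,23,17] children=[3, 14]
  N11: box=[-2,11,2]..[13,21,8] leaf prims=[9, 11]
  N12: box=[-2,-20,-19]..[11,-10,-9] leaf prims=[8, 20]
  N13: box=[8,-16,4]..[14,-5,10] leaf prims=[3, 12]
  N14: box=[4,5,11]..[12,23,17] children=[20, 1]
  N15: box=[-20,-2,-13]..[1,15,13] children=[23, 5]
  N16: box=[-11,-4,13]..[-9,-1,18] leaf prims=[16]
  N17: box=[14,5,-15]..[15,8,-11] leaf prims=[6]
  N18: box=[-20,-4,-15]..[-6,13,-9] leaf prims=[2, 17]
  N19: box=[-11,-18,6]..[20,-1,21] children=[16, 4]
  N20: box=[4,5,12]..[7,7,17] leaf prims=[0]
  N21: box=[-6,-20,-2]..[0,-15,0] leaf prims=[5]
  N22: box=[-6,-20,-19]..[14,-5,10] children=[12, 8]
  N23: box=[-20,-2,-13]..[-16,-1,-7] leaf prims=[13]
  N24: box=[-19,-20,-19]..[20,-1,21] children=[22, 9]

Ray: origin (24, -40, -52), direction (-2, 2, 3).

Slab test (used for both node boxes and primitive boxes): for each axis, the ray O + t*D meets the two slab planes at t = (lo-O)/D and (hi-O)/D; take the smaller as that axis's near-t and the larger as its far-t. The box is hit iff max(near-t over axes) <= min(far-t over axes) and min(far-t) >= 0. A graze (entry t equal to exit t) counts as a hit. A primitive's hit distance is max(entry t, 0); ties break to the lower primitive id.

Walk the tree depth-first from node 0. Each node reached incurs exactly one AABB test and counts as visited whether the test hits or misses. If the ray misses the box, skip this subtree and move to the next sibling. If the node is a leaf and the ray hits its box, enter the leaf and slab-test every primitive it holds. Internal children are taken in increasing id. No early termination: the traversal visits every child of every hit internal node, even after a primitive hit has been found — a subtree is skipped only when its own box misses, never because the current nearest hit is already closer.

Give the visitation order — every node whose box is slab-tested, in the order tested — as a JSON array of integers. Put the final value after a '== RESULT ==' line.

Traverse from the root:
N0 x:[2,22] y:[10,63/2] z:[11,73/3] -> hit [11,22], descend [7, 24]
  N7 x:[9/2,22] y:[18,63/2] z:[37/3,23] -> hit [18,22], descend [6, 10]
    N6 x:[23/2,22] y:[18,55/2] z:[37/3,65/3] -> hit [18,65/3], descend [15, 18]
      N15 x:[23/2,22] y:[19,55/2] z:[13,65/3] -> hit [19,65/3], descend [5, 23]
        N5 x:[23/2,21] y:[19,55/2] z:[49/3,65/3] -> hit [19,21] leaf, test {P7(miss), P19(miss)}
        N23 x:[20,22] y:[19,39/2] z:[13,15] -> miss, prune
      N18 x:[15,22] y:[18,53/2] z:[37/3,43/3] -> miss, prune
    N10 x:[9/2,13] y:[45/2,63/2] z:[37/3,23] -> miss, prune
  N24 x:[2,43/2] y:[10,39/2] z:[11,73/3] -> hit [11,39/2], descend [9, 22]
    N9 x:[2,43/2] y:[11,39/2] z:[58/3,73/3] -> hit [58/3,39/2], descend [2, 19]
      N2 x:[18,43/2] y:[27/2,35/2] z:[58/3,21] -> miss, prune
      N19 x:[2,35/2] y:[11,39/2] z:[58/3,73/3] -> miss, prune
    N22 x:[5,15] y:[10,35/2] z:[11,62/3] -> hit [11,15], descend [8, 12]
      N8 x:[5,15] y:[10,35/2] z:[50/3,62/3] -> miss, prune
      N12 x:[13/2,13] y:[10,15] z:[11,43/3] -> hit [11,13] leaf, test {P8(miss), P20(miss)}

Visited [0, 7, 6, 15, 5, 23, 18, 10, 24, 9, 2, 19, 22, 8, 12]. Tests: 15 box, 2 leaf. Nearest: miss.

== RESULT ==
[0, 7, 6, 15, 5, 23, 18, 10, 24, 9, 2, 19, 22, 8, 12]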